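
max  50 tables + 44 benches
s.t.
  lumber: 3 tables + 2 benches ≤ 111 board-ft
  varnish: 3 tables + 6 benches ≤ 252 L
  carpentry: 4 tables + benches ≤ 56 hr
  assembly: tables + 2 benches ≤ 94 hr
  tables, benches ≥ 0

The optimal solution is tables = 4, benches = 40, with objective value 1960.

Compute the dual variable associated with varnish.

Check each constraint at x*: lumber 92/111 (slack 19); varnish 252/252 (tight); carpentry 56/56 (tight); assembly 84/94 (slack 10).
Slack constraints have shadow price 0 (complementary slackness).
Dual feasibility on the basic columns requires 3·y_varnish + 4·y_carpentry = 50, 6·y_varnish + 1·y_carpentry = 44.
Solving: y_varnish = 6, y_carpentry = 8.
Shadow price of varnish = 6.

6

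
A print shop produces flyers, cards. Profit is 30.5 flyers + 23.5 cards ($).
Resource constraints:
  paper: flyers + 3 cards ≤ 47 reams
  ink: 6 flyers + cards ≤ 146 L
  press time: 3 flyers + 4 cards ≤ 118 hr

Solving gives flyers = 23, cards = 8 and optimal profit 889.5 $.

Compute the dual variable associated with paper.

At the optimum: paper uses 47 of 47 (binding); ink uses 146 of 146 (binding); press time uses 101 of 118 (slack = 17).
Slack constraints have shadow price 0 (complementary slackness).
From A_Bᵀ y = c: 1·y_paper + 6·y_ink = 30.5; 3·y_paper + 1·y_ink = 23.5.
→ y_paper = 6.5 and y_ink = 4.
Shadow price of paper = 6.5.

6.5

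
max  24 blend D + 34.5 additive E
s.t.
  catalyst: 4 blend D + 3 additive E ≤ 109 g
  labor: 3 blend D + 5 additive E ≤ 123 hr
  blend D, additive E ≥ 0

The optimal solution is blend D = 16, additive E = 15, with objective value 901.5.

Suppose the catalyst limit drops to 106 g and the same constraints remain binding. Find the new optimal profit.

897

Check each constraint at x*: catalyst 109/109 (tight); labor 123/123 (tight).
Dual feasibility on the basic columns requires 4·y_catalyst + 3·y_labor = 24, 3·y_catalyst + 5·y_labor = 34.5.
This yields shadow prices y_catalyst = 1.5, y_labor = 6.
Δz = y_catalyst·Δb = 1.5 × (-3) = -4.5, so new z* = 901.5 − 4.5 = 897.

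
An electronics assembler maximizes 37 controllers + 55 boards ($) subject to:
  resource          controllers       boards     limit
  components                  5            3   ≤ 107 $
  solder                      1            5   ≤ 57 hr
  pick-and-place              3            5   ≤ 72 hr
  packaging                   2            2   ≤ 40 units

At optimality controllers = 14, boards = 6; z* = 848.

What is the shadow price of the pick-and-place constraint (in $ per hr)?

Check each constraint at x*: components 88/107 (slack 19); solder 44/57 (slack 13); pick-and-place 72/72 (tight); packaging 40/40 (tight).
Since components, solder are not tight, their duals are 0.
Dual feasibility on the basic columns requires 3·y_pick-and-place + 2·y_packaging = 37, 5·y_pick-and-place + 2·y_packaging = 55.
Solving: y_pick-and-place = 9, y_packaging = 5.
Shadow price of pick-and-place = 9.

9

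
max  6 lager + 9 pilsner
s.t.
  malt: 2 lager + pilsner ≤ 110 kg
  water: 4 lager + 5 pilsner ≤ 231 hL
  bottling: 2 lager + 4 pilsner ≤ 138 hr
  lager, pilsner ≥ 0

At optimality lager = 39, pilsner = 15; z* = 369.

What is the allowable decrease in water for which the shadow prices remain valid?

58.5

Binding constraints: water, bottling. The basis is B = [[4,5],[2,4]] with det 6.
Per unit decrease in water, x* moves by d = (-0.6667, 0.3333).
The basis stays optimal until lager reaches 0; allowable decrease = 58.5 hL.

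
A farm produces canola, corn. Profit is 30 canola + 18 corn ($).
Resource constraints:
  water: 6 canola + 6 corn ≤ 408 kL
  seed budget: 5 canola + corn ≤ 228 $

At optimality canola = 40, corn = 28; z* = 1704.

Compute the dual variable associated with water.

At the optimum: water uses 408 of 408 (binding); seed budget uses 228 of 228 (binding).
From A_Bᵀ y = c: 6·y_water + 5·y_seed budget = 30; 6·y_water + 1·y_seed budget = 18.
Solving: y_water = 2.5, y_seed budget = 3.
Shadow price of water = 2.5.

2.5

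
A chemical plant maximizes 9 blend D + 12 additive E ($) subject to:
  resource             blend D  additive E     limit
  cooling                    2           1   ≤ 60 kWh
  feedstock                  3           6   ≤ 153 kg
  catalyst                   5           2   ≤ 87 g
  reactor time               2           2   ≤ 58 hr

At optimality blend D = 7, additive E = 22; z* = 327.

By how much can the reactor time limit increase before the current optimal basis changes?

2

Binding constraints: feedstock, reactor time. The basis is B = [[3,6],[2,2]] with det -6.
Per unit increase in reactor time, x* moves by d = (1, -0.5).
The basis stays optimal until catalyst becomes binding; allowable increase = 2 hr.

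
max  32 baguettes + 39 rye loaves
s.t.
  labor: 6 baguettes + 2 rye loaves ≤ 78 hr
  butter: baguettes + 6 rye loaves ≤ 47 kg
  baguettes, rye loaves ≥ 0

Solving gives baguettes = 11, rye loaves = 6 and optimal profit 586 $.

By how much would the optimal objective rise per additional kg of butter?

At the optimum: labor uses 78 of 78 (binding); butter uses 47 of 47 (binding).
From A_Bᵀ y = c: 6·y_labor + 1·y_butter = 32; 2·y_labor + 6·y_butter = 39.
This yields shadow prices y_labor = 4.5, y_butter = 5.
Shadow price of butter = 5.

5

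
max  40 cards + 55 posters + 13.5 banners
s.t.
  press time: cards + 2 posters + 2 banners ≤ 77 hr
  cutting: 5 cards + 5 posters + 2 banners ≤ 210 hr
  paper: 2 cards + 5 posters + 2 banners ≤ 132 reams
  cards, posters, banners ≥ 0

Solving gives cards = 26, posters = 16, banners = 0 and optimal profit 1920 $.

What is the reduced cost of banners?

Binding: cutting and paper. Non-binding: press time (19 unused).
Since press time is not tight, its dual is 0.
From A_Bᵀ y = c: 5·y_cutting + 2·y_paper = 40; 5·y_cutting + 5·y_paper = 55.
This yields shadow prices y_cutting = 6, y_paper = 5.
Reduced cost of banners: c₃ − yᵀa₃ = 13.5 − (6·2 + 5·2) = 13.5 − 22 = -8.5.

-8.5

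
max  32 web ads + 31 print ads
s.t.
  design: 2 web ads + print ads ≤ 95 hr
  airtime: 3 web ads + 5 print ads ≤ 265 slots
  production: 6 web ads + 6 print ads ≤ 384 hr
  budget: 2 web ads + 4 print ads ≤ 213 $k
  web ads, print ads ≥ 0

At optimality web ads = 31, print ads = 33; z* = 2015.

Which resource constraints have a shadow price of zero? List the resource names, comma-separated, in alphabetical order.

design: 95/95 (binding)
airtime: 258/265 (slack 7)
production: 384/384 (binding)
budget: 194/213 (slack 19)
By complementary slackness, a constraint with positive slack has shadow price 0 → airtime, budget.

airtime, budget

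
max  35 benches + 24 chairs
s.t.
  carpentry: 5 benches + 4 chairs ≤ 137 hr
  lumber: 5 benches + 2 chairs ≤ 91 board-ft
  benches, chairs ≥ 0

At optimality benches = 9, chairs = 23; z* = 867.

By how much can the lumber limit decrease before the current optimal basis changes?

Binding constraints: carpentry, lumber. The basis is B = [[5,4],[5,2]] with det -10.
Per unit decrease in lumber, x* moves by d = (-0.4, 0.5).
The basis stays optimal until benches reaches 0; allowable decrease = 22.5 board-ft.

22.5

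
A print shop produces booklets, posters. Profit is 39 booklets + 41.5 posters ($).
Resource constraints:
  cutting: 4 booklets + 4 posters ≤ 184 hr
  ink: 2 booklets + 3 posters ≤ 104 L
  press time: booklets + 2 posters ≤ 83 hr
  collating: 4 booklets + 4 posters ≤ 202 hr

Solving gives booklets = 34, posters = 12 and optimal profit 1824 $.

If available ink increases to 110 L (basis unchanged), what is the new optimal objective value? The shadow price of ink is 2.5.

1839

Δb = 6, so new z* = 1824 + (2.5)·(6) = 1824 + 15 = 1839.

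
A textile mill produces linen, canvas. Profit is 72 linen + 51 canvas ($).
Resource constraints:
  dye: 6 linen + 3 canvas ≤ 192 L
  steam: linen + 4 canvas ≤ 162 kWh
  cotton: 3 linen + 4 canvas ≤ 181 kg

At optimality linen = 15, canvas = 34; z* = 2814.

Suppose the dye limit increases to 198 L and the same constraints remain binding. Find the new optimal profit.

2868

Binding: dye and cotton. Non-binding: steam (11 unused).
Slack constraints have shadow price 0 (complementary slackness).
The binding rows give the dual system: 6·y_dye + 3·y_cotton = 72 and 3·y_dye + 4·y_cotton = 51.
Solving: y_dye = 9, y_cotton = 6.
Δz = y_dye·Δb = 9 × (6) = 54, so new z* = 2814 + 54 = 2868.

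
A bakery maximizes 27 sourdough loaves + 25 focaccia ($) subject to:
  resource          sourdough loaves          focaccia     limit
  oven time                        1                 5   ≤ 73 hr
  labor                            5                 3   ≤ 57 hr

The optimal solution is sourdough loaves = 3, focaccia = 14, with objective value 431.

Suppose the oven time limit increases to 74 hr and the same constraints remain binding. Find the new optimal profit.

433

Check each constraint at x*: oven time 73/73 (tight); labor 57/57 (tight).
The binding rows give the dual system: 1·y_oven time + 5·y_labor = 27 and 5·y_oven time + 3·y_labor = 25.
Solving: y_oven time = 2, y_labor = 5.
Δz = y_oven time·Δb = 2 × (1) = 2, so new z* = 431 + 2 = 433.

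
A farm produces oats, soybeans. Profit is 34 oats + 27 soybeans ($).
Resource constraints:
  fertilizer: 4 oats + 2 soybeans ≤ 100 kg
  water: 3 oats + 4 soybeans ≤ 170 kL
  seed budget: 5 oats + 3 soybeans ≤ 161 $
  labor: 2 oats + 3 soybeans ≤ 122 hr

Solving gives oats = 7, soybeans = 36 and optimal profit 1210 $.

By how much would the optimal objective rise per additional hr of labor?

5

Check each constraint at x*: fertilizer 100/100 (tight); water 165/170 (slack 5); seed budget 143/161 (slack 18); labor 122/122 (tight).
Since water, seed budget are not tight, their duals are 0.
From A_Bᵀ y = c: 4·y_fertilizer + 2·y_labor = 34; 2·y_fertilizer + 3·y_labor = 27.
→ y_fertilizer = 6 and y_labor = 5.
Shadow price of labor = 5.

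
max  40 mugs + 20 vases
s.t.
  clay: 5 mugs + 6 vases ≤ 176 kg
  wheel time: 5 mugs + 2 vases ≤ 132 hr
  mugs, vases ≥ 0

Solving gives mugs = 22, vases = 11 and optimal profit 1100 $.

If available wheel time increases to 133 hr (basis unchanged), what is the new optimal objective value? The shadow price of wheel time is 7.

1107

Δb = 1, so new z* = 1100 + (7)·(1) = 1100 + 7 = 1107.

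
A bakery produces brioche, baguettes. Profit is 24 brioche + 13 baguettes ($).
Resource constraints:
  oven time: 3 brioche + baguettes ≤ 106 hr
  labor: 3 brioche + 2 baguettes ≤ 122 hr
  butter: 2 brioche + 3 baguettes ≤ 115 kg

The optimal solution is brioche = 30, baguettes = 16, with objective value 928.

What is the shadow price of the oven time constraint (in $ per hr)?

3

Check each constraint at x*: oven time 106/106 (tight); labor 122/122 (tight); butter 108/115 (slack 7).
Slack constraints have shadow price 0 (complementary slackness).
From A_Bᵀ y = c: 3·y_oven time + 3·y_labor = 24; 1·y_oven time + 2·y_labor = 13.
→ y_oven time = 3 and y_labor = 5.
Shadow price of oven time = 3.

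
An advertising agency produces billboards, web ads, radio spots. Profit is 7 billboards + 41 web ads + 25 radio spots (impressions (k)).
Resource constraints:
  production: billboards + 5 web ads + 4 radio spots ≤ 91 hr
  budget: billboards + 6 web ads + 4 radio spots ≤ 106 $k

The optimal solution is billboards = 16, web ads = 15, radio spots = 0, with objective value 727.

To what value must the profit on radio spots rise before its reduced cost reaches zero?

At the optimum: production uses 91 of 91 (binding); budget uses 106 of 106 (binding).
The binding rows give the dual system: 1·y_production + 1·y_budget = 7 and 5·y_production + 6·y_budget = 41.
This yields shadow prices y_production = 1, y_budget = 6.
radio spots enters the basis when its profit ≥ yᵀa₃ = 1·4 + 6·4 = 28.

28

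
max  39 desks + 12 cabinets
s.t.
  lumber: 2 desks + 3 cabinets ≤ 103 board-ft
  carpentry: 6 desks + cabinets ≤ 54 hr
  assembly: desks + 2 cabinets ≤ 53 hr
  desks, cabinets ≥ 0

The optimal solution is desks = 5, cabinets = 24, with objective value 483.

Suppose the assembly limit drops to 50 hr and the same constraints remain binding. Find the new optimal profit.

At the optimum: lumber uses 82 of 103 (slack = 21); carpentry uses 54 of 54 (binding); assembly uses 53 of 53 (binding).
Slack constraints have shadow price 0 (complementary slackness).
From A_Bᵀ y = c: 6·y_carpentry + 1·y_assembly = 39; 1·y_carpentry + 2·y_assembly = 12.
→ y_carpentry = 6 and y_assembly = 3.
Δz = y_assembly·Δb = 3 × (-3) = -9, so new z* = 483 − 9 = 474.

474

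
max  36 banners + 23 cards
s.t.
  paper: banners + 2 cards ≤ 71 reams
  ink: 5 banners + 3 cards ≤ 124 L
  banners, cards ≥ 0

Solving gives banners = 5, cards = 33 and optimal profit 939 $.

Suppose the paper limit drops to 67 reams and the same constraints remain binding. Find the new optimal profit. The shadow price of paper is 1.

Δb = -4, so new z* = 939 + (1)·(-4) = 939 − 4 = 935.

935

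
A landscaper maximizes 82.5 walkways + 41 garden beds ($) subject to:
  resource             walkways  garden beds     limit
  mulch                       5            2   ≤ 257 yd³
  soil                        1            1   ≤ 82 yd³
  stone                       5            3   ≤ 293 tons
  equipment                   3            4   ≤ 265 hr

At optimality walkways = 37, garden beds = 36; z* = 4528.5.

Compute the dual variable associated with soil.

Binding: mulch and stone. Non-binding: soil (9 unused), equipment (10 unused).
Since soil, equipment are not tight, their duals are 0.
The binding rows give the dual system: 5·y_mulch + 5·y_stone = 82.5 and 2·y_mulch + 3·y_stone = 41.
→ y_mulch = 8.5 and y_stone = 8.
Shadow price of soil = 0.

0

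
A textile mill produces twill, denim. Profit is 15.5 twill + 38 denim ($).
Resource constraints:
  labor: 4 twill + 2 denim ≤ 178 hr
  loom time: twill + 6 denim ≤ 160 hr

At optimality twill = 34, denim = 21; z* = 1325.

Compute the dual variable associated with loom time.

5.5

Both labor and loom time are binding at x*.
From A_Bᵀ y = c: 4·y_labor + 1·y_loom time = 15.5; 2·y_labor + 6·y_loom time = 38.
Solving: y_labor = 2.5, y_loom time = 5.5.
Shadow price of loom time = 5.5.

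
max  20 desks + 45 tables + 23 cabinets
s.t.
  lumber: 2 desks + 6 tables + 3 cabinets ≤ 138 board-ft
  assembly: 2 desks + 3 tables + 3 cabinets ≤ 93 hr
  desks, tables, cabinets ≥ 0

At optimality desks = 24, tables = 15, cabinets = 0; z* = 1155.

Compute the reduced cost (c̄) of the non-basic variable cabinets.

-7

At the optimum: lumber uses 138 of 138 (binding); assembly uses 93 of 93 (binding).
Dual feasibility on the basic columns requires 2·y_lumber + 2·y_assembly = 20, 6·y_lumber + 3·y_assembly = 45.
→ y_lumber = 5 and y_assembly = 5.
Reduced cost of cabinets: c₃ − yᵀa₃ = 23 − (5·3 + 5·3) = 23 − 30 = -7.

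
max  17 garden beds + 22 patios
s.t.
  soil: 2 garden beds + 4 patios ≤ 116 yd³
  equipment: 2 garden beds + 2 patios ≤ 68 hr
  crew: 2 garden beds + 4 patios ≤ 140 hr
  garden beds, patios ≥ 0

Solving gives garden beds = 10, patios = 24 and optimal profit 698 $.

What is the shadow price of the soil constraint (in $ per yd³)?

Check each constraint at x*: soil 116/116 (tight); equipment 68/68 (tight); crew 116/140 (slack 24).
Since crew is not tight, its dual is 0.
Dual feasibility on the basic columns requires 2·y_soil + 2·y_equipment = 17, 4·y_soil + 2·y_equipment = 22.
→ y_soil = 2.5 and y_equipment = 6.
Shadow price of soil = 2.5.

2.5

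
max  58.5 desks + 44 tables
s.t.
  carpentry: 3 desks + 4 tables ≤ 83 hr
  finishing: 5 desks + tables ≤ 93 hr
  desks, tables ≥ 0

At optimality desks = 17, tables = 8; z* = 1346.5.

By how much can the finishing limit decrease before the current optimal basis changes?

Binding constraints: carpentry, finishing. The basis is B = [[3,4],[5,1]] with det -17.
Per unit decrease in finishing, x* moves by d = (-0.2353, 0.1765).
The basis stays optimal until desks reaches 0; allowable decrease = 72.25 hr.

72.25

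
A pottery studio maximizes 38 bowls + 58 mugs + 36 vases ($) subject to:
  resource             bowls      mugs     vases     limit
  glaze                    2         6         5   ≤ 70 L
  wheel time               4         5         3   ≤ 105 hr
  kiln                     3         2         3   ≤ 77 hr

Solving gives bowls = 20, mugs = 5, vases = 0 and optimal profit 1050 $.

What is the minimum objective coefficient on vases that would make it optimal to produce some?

39

At the optimum: glaze uses 70 of 70 (binding); wheel time uses 105 of 105 (binding); kiln uses 70 of 77 (slack = 7).
Slack constraints have shadow price 0 (complementary slackness).
The binding rows give the dual system: 2·y_glaze + 4·y_wheel time = 38 and 6·y_glaze + 5·y_wheel time = 58.
→ y_glaze = 3 and y_wheel time = 8.
vases enters the basis when its profit ≥ yᵀa₃ = 3·5 + 8·3 = 39.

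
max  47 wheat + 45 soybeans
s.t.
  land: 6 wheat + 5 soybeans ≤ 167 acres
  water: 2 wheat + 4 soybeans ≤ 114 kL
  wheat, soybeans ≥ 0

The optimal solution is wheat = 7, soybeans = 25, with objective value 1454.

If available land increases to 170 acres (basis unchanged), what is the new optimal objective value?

Both land and water are binding at x*.
From A_Bᵀ y = c: 6·y_land + 2·y_water = 47; 5·y_land + 4·y_water = 45.
This yields shadow prices y_land = 7, y_water = 2.5.
Δz = y_land·Δb = 7 × (3) = 21, so new z* = 1454 + 21 = 1475.

1475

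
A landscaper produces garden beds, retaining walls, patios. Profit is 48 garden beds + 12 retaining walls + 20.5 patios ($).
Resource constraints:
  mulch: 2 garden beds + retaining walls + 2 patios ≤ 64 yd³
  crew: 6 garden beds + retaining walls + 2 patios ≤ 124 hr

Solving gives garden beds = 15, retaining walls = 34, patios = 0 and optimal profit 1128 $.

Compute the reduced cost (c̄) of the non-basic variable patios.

Both mulch and crew are binding at x*.
The binding rows give the dual system: 2·y_mulch + 6·y_crew = 48 and 1·y_mulch + 1·y_crew = 12.
→ y_mulch = 6 and y_crew = 6.
Reduced cost of patios: c₃ − yᵀa₃ = 20.5 − (6·2 + 6·2) = 20.5 − 24 = -3.5.

-3.5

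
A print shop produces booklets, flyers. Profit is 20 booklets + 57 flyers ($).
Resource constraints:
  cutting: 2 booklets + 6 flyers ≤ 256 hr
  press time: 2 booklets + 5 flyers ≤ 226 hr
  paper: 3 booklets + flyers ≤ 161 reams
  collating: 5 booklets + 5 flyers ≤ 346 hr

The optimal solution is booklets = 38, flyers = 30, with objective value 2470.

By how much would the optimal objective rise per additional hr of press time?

3

At the optimum: cutting uses 256 of 256 (binding); press time uses 226 of 226 (binding); paper uses 144 of 161 (slack = 17); collating uses 340 of 346 (slack = 6).
Slack constraints have shadow price 0 (complementary slackness).
Dual feasibility on the basic columns requires 2·y_cutting + 2·y_press time = 20, 6·y_cutting + 5·y_press time = 57.
Solving: y_cutting = 7, y_press time = 3.
Shadow price of press time = 3.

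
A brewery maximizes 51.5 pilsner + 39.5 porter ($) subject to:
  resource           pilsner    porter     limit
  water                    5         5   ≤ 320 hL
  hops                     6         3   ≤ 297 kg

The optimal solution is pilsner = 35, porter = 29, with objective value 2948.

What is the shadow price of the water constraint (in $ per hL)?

Both water and hops are binding at x*.
The binding rows give the dual system: 5·y_water + 6·y_hops = 51.5 and 5·y_water + 3·y_hops = 39.5.
→ y_water = 5.5 and y_hops = 4.
Shadow price of water = 5.5.

5.5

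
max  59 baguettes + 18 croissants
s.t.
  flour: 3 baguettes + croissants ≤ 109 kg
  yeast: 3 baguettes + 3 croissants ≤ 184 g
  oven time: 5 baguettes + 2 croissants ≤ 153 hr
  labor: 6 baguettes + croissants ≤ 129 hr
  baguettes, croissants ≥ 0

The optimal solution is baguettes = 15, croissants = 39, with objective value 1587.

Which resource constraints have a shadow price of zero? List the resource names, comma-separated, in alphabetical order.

flour: 84/109 (slack 25)
yeast: 162/184 (slack 22)
oven time: 153/153 (binding)
labor: 129/129 (binding)
By complementary slackness, a constraint with positive slack has shadow price 0 → flour, yeast.

flour, yeast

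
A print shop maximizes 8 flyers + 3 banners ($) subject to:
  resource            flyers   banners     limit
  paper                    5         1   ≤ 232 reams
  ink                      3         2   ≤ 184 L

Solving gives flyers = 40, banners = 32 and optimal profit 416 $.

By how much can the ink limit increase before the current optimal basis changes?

280

Binding constraints: paper, ink. The basis is B = [[5,1],[3,2]] with det 7.
Per unit increase in ink, x* moves by d = (-0.1429, 0.7143).
The basis stays optimal until flyers reaches 0; allowable increase = 280 L.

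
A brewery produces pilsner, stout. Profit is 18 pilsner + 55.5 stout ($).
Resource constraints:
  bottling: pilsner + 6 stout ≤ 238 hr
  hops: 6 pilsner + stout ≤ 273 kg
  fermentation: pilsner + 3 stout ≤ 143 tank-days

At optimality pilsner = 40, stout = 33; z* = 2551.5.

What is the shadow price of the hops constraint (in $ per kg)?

1.5

At the optimum: bottling uses 238 of 238 (binding); hops uses 273 of 273 (binding); fermentation uses 139 of 143 (slack = 4).
Since fermentation is not tight, its dual is 0.
The binding rows give the dual system: 1·y_bottling + 6·y_hops = 18 and 6·y_bottling + 1·y_hops = 55.5.
Solving: y_bottling = 9, y_hops = 1.5.
Shadow price of hops = 1.5.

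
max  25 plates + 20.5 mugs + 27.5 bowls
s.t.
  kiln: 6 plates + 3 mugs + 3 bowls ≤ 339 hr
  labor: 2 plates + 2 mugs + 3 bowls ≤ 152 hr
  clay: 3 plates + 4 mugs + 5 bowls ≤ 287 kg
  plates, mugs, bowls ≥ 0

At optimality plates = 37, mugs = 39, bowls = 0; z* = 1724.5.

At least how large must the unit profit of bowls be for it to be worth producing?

28.5

At the optimum: kiln uses 339 of 339 (binding); labor uses 152 of 152 (binding); clay uses 267 of 287 (slack = 20).
Slack constraints have shadow price 0 (complementary slackness).
From A_Bᵀ y = c: 6·y_kiln + 2·y_labor = 25; 3·y_kiln + 2·y_labor = 20.5.
→ y_kiln = 1.5 and y_labor = 8.
bowls enters the basis when its profit ≥ yᵀa₃ = 1.5·3 + 8·3 = 28.5.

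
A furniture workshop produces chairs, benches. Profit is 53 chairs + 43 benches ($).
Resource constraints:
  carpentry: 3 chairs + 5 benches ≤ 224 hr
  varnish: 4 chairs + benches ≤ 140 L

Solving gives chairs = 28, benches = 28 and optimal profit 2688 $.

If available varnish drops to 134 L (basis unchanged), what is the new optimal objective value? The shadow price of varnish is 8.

Δb = -6, so new z* = 2688 + (8)·(-6) = 2688 − 48 = 2640.

2640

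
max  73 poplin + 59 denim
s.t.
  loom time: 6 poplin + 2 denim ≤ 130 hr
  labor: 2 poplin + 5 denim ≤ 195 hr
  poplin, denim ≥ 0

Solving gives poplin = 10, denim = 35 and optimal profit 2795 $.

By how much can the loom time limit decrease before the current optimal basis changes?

52

Binding constraints: loom time, labor. The basis is B = [[6,2],[2,5]] with det 26.
Per unit decrease in loom time, x* moves by d = (-0.1923, 0.0769).
The basis stays optimal until poplin reaches 0; allowable decrease = 52 hr.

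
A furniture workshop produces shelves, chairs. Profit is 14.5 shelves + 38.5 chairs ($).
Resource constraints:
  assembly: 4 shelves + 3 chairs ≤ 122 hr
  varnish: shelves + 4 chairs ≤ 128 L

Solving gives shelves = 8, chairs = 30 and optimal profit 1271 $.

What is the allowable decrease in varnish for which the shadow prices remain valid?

Binding constraints: assembly, varnish. The basis is B = [[4,3],[1,4]] with det 13.
Per unit decrease in varnish, x* moves by d = (0.2308, -0.3077).
The basis stays optimal until chairs reaches 0; allowable decrease = 97.5 L.

97.5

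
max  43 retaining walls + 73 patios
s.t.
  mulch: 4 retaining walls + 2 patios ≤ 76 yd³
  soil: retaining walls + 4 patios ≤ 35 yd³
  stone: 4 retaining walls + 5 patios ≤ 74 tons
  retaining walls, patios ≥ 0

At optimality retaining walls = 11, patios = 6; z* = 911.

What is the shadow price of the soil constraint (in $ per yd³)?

7

Check each constraint at x*: mulch 56/76 (slack 20); soil 35/35 (tight); stone 74/74 (tight).
Slack constraints have shadow price 0 (complementary slackness).
Dual feasibility on the basic columns requires 1·y_soil + 4·y_stone = 43, 4·y_soil + 5·y_stone = 73.
This yields shadow prices y_soil = 7, y_stone = 9.
Shadow price of soil = 7.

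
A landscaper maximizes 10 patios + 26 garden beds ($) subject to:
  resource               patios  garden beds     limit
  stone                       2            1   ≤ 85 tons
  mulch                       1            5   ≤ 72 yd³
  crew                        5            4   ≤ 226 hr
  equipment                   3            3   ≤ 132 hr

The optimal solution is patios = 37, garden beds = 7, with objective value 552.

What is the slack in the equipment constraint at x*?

0

equipment used = 3·37 + 3·7 = 132; slack = 132 − 132 = 0.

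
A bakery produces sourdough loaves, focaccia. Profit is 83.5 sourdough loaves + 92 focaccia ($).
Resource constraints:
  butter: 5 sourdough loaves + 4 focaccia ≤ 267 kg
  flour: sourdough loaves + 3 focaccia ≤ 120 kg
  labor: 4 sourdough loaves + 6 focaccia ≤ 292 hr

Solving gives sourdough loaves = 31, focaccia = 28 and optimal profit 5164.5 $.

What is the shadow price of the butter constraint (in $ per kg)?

Check each constraint at x*: butter 267/267 (tight); flour 115/120 (slack 5); labor 292/292 (tight).
Since flour is not tight, its dual is 0.
From A_Bᵀ y = c: 5·y_butter + 4·y_labor = 83.5; 4·y_butter + 6·y_labor = 92.
Solving: y_butter = 9.5, y_labor = 9.
Shadow price of butter = 9.5.

9.5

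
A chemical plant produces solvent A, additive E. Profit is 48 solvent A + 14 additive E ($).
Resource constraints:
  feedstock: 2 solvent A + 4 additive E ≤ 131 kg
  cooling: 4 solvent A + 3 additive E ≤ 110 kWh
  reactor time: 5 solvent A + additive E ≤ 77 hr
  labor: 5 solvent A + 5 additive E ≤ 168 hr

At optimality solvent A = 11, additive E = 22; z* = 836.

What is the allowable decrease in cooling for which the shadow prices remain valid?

Binding constraints: cooling, reactor time. The basis is B = [[4,3],[5,1]] with det -11.
Per unit decrease in cooling, x* moves by d = (0.0909, -0.4545).
The basis stays optimal until additive E reaches 0; allowable decrease = 48.4 kWh.

48.4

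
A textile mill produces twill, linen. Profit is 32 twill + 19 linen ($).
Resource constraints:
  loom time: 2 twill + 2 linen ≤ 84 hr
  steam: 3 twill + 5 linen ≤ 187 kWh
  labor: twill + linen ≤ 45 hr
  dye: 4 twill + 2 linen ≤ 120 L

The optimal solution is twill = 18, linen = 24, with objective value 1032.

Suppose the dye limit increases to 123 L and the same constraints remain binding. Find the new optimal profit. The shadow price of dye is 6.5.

Δb = 3, so new z* = 1032 + (6.5)·(3) = 1032 + 19.5 = 1051.5.

1051.5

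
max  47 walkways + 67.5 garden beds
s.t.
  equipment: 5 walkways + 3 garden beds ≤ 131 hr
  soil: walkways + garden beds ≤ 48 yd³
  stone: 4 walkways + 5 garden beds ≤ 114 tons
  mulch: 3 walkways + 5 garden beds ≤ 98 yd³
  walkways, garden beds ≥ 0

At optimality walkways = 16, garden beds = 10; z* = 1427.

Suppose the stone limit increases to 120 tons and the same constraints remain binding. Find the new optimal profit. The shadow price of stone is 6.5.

Δb = 6, so new z* = 1427 + (6.5)·(6) = 1427 + 39 = 1466.

1466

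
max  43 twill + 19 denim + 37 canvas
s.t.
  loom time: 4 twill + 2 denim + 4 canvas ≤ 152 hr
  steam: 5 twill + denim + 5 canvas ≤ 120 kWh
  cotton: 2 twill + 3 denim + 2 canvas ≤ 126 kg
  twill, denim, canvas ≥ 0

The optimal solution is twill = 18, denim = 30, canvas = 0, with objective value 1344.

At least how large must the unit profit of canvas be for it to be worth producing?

Check each constraint at x*: loom time 132/152 (slack 20); steam 120/120 (tight); cotton 126/126 (tight).
Slack constraints have shadow price 0 (complementary slackness).
The binding rows give the dual system: 5·y_steam + 2·y_cotton = 43 and 1·y_steam + 3·y_cotton = 19.
→ y_steam = 7 and y_cotton = 4.
canvas enters the basis when its profit ≥ yᵀa₃ = 7·5 + 4·2 = 43.

43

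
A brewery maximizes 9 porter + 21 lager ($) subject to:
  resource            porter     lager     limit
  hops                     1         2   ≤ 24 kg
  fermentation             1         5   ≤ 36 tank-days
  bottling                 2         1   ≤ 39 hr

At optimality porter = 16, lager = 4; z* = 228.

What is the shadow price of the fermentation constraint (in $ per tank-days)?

At the optimum: hops uses 24 of 24 (binding); fermentation uses 36 of 36 (binding); bottling uses 36 of 39 (slack = 3).
By complementary slackness, y = 0 for the non-binding constraint.
The binding rows give the dual system: 1·y_hops + 1·y_fermentation = 9 and 2·y_hops + 5·y_fermentation = 21.
This yields shadow prices y_hops = 8, y_fermentation = 1.
Shadow price of fermentation = 1.

1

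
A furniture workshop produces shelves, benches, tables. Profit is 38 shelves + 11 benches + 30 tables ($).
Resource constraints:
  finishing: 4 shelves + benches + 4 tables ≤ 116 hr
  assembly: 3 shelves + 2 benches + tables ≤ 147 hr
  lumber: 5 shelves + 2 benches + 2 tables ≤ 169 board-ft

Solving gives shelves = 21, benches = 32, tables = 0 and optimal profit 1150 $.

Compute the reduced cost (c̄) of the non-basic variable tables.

At the optimum: finishing uses 116 of 116 (binding); assembly uses 127 of 147 (slack = 20); lumber uses 169 of 169 (binding).
Since assembly is not tight, its dual is 0.
Dual feasibility on the basic columns requires 4·y_finishing + 5·y_lumber = 38, 1·y_finishing + 2·y_lumber = 11.
→ y_finishing = 7 and y_lumber = 2.
Reduced cost of tables: c₃ − yᵀa₃ = 30 − (7·4 + 2·2) = 30 − 32 = -2.

-2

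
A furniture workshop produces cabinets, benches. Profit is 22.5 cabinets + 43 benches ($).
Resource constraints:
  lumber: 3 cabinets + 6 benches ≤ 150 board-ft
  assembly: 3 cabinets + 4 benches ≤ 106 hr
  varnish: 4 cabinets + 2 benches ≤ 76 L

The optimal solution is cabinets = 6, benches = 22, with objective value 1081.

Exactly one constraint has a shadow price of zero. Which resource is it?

varnish

lumber: 150/150 (binding)
assembly: 106/106 (binding)
varnish: 68/76 (slack 8)
By complementary slackness, a constraint with positive slack has shadow price 0 → varnish.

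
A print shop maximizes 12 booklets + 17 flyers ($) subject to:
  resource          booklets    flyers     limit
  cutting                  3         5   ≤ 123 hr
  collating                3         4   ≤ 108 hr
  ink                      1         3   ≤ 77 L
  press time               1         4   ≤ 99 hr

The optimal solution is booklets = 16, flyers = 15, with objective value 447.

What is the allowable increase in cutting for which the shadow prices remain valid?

8.625

Binding constraints: cutting, collating. The basis is B = [[3,5],[3,4]] with det -3.
Per unit increase in cutting, x* moves by d = (-1.3333, 1).
The basis stays optimal until press time becomes binding; allowable increase = 8.625 hr.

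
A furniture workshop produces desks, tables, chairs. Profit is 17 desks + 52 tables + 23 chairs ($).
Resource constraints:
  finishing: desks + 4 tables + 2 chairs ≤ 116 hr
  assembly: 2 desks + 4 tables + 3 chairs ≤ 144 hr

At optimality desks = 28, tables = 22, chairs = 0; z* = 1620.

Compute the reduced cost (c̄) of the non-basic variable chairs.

-7

Check each constraint at x*: finishing 116/116 (tight); assembly 144/144 (tight).
Dual feasibility on the basic columns requires 1·y_finishing + 2·y_assembly = 17, 4·y_finishing + 4·y_assembly = 52.
→ y_finishing = 9 and y_assembly = 4.
Reduced cost of chairs: c₃ − yᵀa₃ = 23 − (9·2 + 4·3) = 23 − 30 = -7.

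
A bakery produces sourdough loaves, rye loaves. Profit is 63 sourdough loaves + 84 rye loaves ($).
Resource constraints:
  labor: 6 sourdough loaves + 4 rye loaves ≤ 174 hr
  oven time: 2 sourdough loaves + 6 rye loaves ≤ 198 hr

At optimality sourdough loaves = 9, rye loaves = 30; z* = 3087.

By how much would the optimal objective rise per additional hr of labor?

At the optimum: labor uses 174 of 174 (binding); oven time uses 198 of 198 (binding).
From A_Bᵀ y = c: 6·y_labor + 2·y_oven time = 63; 4·y_labor + 6·y_oven time = 84.
Solving: y_labor = 7.5, y_oven time = 9.
Shadow price of labor = 7.5.

7.5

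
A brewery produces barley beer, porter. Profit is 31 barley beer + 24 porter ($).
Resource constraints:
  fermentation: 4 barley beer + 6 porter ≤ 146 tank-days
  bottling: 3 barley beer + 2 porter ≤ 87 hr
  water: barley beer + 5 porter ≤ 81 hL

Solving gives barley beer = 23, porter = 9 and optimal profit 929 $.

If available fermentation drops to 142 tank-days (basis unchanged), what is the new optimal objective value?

925

Check each constraint at x*: fermentation 146/146 (tight); bottling 87/87 (tight); water 68/81 (slack 13).
Since water is not tight, its dual is 0.
From A_Bᵀ y = c: 4·y_fermentation + 3·y_bottling = 31; 6·y_fermentation + 2·y_bottling = 24.
This yields shadow prices y_fermentation = 1, y_bottling = 9.
Δz = y_fermentation·Δb = 1 × (-4) = -4, so new z* = 929 − 4 = 925.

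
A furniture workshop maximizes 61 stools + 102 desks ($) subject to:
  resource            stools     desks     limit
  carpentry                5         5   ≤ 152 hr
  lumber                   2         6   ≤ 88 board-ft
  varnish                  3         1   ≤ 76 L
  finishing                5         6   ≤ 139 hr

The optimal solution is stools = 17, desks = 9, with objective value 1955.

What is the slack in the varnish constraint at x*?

varnish used = 3·17 + 1·9 = 60; slack = 76 − 60 = 16.

16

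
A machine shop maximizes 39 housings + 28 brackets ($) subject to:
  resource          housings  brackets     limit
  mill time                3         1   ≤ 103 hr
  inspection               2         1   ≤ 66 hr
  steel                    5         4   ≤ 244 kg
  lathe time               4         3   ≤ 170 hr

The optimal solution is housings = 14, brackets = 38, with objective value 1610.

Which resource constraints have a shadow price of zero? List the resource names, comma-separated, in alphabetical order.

mill time, steel

mill time: 80/103 (slack 23)
inspection: 66/66 (binding)
steel: 222/244 (slack 22)
lathe time: 170/170 (binding)
By complementary slackness, a constraint with positive slack has shadow price 0 → mill time, steel.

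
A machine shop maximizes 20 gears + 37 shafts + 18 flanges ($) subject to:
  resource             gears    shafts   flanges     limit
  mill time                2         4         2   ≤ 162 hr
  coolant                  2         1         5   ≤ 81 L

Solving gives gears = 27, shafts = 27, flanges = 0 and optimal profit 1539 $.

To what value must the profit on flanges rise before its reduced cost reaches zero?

At the optimum: mill time uses 162 of 162 (binding); coolant uses 81 of 81 (binding).
The binding rows give the dual system: 2·y_mill time + 2·y_coolant = 20 and 4·y_mill time + 1·y_coolant = 37.
→ y_mill time = 9 and y_coolant = 1.
flanges enters the basis when its profit ≥ yᵀa₃ = 9·2 + 1·5 = 23.

23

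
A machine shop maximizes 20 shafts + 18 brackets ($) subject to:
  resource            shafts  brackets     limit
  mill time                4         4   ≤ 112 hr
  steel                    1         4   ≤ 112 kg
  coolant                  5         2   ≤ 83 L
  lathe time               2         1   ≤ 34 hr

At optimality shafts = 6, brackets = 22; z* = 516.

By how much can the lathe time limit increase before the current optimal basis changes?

Binding constraints: mill time, lathe time. The basis is B = [[4,4],[2,1]] with det -4.
Per unit increase in lathe time, x* moves by d = (1, -1).
The basis stays optimal until coolant becomes binding; allowable increase = 3 hr.

3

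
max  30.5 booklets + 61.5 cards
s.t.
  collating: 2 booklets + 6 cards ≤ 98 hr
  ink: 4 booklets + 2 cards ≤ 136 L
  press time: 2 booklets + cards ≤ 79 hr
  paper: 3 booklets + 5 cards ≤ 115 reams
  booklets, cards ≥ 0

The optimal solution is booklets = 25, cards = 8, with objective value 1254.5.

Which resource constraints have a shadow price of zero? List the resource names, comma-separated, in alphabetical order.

collating: 98/98 (binding)
ink: 116/136 (slack 20)
press time: 58/79 (slack 21)
paper: 115/115 (binding)
By complementary slackness, a constraint with positive slack has shadow price 0 → ink, press time.

ink, press time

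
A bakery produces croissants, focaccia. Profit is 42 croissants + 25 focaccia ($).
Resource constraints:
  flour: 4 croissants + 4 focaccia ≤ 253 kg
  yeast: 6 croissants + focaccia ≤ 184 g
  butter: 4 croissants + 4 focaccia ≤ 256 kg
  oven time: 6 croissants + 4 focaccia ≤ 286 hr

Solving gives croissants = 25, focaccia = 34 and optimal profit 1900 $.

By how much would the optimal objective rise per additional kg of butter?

Check each constraint at x*: flour 236/253 (slack 17); yeast 184/184 (tight); butter 236/256 (slack 20); oven time 286/286 (tight).
Slack constraints have shadow price 0 (complementary slackness).
The binding rows give the dual system: 6·y_yeast + 6·y_oven time = 42 and 1·y_yeast + 4·y_oven time = 25.
This yields shadow prices y_yeast = 1, y_oven time = 6.
Shadow price of butter = 0.

0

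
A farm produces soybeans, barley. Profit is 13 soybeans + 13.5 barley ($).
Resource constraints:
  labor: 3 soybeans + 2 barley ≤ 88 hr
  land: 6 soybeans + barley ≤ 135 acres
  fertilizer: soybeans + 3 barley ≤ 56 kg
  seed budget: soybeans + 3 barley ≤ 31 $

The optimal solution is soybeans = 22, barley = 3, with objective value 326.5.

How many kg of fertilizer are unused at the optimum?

fertilizer used = 1·22 + 3·3 = 31; slack = 56 − 31 = 25.

25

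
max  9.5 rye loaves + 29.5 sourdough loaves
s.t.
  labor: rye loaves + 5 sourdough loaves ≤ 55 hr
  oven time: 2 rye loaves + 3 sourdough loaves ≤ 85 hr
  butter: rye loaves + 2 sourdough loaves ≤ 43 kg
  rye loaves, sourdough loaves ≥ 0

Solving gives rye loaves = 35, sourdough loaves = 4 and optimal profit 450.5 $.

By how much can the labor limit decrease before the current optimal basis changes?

Binding constraints: labor, butter. The basis is B = [[1,5],[1,2]] with det -3.
Per unit decrease in labor, x* moves by d = (0.6667, -0.3333).
The basis stays optimal until oven time becomes binding; allowable decrease = 9 hr.

9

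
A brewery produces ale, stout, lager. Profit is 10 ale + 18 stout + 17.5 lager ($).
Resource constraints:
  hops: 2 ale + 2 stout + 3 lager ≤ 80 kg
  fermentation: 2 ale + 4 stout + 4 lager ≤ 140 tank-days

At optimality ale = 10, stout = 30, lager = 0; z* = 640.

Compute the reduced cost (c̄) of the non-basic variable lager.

Check each constraint at x*: hops 80/80 (tight); fermentation 140/140 (tight).
The binding rows give the dual system: 2·y_hops + 2·y_fermentation = 10 and 2·y_hops + 4·y_fermentation = 18.
This yields shadow prices y_hops = 1, y_fermentation = 4.
Reduced cost of lager: c₃ − yᵀa₃ = 17.5 − (1·3 + 4·4) = 17.5 − 19 = -1.5.

-1.5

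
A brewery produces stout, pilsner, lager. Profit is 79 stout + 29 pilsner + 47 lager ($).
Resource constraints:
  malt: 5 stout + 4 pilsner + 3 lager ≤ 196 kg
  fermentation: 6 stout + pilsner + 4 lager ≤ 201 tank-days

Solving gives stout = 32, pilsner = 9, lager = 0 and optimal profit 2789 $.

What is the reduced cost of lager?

Both malt and fermentation are binding at x*.
Dual feasibility on the basic columns requires 5·y_malt + 6·y_fermentation = 79, 4·y_malt + 1·y_fermentation = 29.
Solving: y_malt = 5, y_fermentation = 9.
Reduced cost of lager: c₃ − yᵀa₃ = 47 − (5·3 + 9·4) = 47 − 51 = -4.

-4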